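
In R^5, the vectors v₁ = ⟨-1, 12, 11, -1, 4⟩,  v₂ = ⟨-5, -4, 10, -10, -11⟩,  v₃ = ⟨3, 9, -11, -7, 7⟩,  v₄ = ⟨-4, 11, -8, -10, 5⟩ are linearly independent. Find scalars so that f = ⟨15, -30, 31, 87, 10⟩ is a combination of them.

Solve the system with v₁, v₂, v₃, v₄ as columns and f as the right-hand side.
Back-substitution yields (α₁, …, α₄) = (1, -4, -4, -2).

f = v₁ - 4v₂ - 4v₃ - 2v₄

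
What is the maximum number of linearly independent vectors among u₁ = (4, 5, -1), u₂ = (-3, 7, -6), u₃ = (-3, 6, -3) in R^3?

Row-reduce the 3×3 matrix with these as rows.
Exactly 3 pivots survive; hence the rank is 3.

3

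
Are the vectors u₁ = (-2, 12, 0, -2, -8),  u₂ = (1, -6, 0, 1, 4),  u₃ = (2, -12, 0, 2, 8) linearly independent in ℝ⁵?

One vector is a scalar multiple of another, so the set is dependent.

linearly dependent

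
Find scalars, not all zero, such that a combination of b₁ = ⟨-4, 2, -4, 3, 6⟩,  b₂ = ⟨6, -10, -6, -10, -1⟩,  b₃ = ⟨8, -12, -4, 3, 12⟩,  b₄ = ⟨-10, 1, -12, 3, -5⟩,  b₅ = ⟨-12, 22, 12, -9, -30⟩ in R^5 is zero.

b₁ + 2b₃ + b₅ = 0

Solve the homogeneous system with b₁, b₂, b₃, b₄, b₅ as columns by row-reducing the coefficient matrix.
A generator of the null space is (1, 0, 2, 0, 1).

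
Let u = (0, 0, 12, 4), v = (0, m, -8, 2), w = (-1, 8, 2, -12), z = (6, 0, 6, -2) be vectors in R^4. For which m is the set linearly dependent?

m = -14/5

The vectors are dependent exactly when the determinant of the matrix with rows u, v, w, z vanishes.
Cofactor expansion gives det = -960*m - 2688.
This vanishes exactly when m = -14/5.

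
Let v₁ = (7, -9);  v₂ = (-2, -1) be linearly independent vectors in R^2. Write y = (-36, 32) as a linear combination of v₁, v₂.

Solve the system with v₁, v₂ as columns and y as the right-hand side.
The system has the unique solution (a₁, a₂) = (-4, 4).

y = -4v₁ + 4v₂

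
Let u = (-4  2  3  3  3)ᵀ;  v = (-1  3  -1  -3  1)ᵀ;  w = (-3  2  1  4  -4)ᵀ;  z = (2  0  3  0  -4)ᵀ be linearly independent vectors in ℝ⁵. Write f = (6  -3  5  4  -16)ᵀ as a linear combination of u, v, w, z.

f = -u - v + w + 2z

Since u, v, w, z are independent, the coefficients expressing f are uniquely determined by a linear system.
The system has the unique solution (c₁, …, c₄) = (-1, -1, 1, 2).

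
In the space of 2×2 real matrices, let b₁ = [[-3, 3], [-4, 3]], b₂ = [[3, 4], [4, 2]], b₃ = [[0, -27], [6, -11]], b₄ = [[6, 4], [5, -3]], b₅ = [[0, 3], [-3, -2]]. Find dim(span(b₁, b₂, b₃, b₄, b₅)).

Represent each element by its coordinate vector in ℝ⁴.
Form the matrix with b₁, b₂, b₃, b₄, b₅ as columns and reduce.
Exactly 3 pivots survive; hence the rank is 3.
(With 5 elements in a 4-dimensional space the rank is at most 4.)

3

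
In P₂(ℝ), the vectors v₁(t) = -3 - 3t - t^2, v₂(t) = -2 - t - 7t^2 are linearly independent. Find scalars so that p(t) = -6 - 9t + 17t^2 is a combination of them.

Take coordinate vectors relative to {1, t, t^2}.
Write p = α₁v₁ + α₂v₂ and equate components.
Row-reducing the augmented matrix gives the unique coefficients (α₁, α₂) = (4, -3).

p = 4v₁ - 3v₂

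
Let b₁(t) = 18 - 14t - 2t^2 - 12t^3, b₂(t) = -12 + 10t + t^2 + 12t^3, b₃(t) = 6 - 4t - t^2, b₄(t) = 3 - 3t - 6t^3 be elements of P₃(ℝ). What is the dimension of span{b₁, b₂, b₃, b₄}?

Represent each element by its coordinate vector in ℝ⁴.
Form the matrix with b₁, b₂, b₃, b₄ as columns and reduce.
Reduction leaves 2 leading entries, giving rank 2.

dim = 2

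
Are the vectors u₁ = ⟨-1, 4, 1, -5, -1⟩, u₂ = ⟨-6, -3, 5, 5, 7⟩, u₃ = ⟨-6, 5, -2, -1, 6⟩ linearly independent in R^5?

linearly independent

Row-reduce the matrix whose columns are u₁, u₂, u₃.
The reduction yields 3 nonzero rows, so the rank is 3.
Since rank = 3 (the number of vectors), the set is linearly independent.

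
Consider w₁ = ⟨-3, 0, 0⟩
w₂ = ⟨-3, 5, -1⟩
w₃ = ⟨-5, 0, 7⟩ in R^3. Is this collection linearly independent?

The matrix [w₁|w₂|w₃] has determinant -105.
A nonzero determinant means the columns are linearly independent.

linearly independent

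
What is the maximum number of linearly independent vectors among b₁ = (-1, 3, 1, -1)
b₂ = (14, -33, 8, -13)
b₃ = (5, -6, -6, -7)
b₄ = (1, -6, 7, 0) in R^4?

3

Put the 4×4 matrix [b₁|b₂|b₃|b₄] into echelon form.
The echelon form has 3 nonzero rows, so the rank is 3.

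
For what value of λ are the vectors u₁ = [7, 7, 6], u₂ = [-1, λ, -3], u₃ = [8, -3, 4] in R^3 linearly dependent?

λ = -37/4

The vectors are dependent exactly when the determinant of the matrix with rows u₁, u₂, u₃ vanishes.
Cofactor expansion gives det = -20*λ - 185.
Solving -20*λ - 185 = 0 yields λ = -37/4.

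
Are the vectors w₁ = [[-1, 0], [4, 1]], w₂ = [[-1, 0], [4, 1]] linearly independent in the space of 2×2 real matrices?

Take coordinates with respect to the standard basis {E₁₁, E₁₂, E₂₁, E₂₂}.
Row-reduce the matrix whose columns are w₁, w₂.
The reduction yields 1 nonzero row, so the rank is 1.
Since rank 1 < 2, the set is linearly dependent.

linearly dependent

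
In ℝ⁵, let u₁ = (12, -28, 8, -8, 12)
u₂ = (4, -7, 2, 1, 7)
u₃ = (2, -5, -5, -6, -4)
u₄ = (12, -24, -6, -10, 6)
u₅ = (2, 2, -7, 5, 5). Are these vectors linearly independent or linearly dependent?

Form the 5×5 matrix with these as columns; its determinant is 0.
A zero determinant means the columns are linearly dependent.

linearly dependent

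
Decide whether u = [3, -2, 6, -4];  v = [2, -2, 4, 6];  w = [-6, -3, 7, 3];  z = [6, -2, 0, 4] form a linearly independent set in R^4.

Place the vectors as rows of a 4×4 matrix and reduce to echelon form.
The reduction yields 4 nonzero rows, so the rank is 4.
Since rank = 4 (the number of vectors), the set is linearly independent.

linearly independent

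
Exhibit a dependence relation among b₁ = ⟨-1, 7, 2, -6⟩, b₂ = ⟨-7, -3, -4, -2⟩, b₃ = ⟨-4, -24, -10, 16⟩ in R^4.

3b₁ - b₂ + b₃ = 0

Solve the homogeneous system with b₁, b₂, b₃ as columns by row-reducing the coefficient matrix.
The free variable yields coefficients (3, -1, 1) (any nonzero multiple also works).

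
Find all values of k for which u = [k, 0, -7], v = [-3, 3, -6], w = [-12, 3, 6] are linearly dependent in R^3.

k = 21/4

Dependence holds iff the 3×3 matrix [u v w] is singular.
The determinant works out to 36*k - 189.
This vanishes exactly when k = 21/4.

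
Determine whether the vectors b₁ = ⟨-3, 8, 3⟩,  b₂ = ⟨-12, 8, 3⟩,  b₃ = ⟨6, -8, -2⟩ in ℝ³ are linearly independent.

Place the vectors as rows of a 3×3 matrix and reduce to echelon form.
The reduction yields 3 nonzero rows, so the rank is 3.
Since rank = 3 (the number of vectors), the set is linearly independent.

linearly independent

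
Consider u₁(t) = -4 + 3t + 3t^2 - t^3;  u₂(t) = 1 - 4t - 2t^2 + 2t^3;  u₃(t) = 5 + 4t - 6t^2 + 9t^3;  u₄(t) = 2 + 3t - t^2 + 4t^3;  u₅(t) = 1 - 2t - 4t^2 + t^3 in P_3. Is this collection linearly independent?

Write each element as a coordinate vector in ℝ⁴ using {1, t, …, t^3}.
There are 5 vectors in a 4-dimensional space, so they cannot be linearly independent.

linearly dependent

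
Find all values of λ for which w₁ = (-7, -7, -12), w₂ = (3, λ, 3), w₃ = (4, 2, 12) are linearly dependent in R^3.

The set is linearly dependent precisely when det[w₁; w₂; w₃] = 0.
The determinant works out to 138 - 36*λ.
Setting this to zero gives λ = 23/6.

λ = 23/6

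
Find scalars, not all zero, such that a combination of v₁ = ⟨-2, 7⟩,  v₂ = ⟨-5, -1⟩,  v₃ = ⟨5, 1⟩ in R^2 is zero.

Write the vectors as columns of a matrix and find a nonzero vector in its null space.
One solution (up to scaling) is (0, 1, 1).

v₂ + v₃ = 0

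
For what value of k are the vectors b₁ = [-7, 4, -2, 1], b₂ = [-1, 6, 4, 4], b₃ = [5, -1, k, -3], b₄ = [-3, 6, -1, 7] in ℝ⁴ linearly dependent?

The vectors are dependent exactly when the determinant of the matrix with rows b₁, b₂, b₃, b₄ vanishes.
Expanding, det = 871 - 134*k.
Setting this to zero gives k = 13/2.

k = 13/2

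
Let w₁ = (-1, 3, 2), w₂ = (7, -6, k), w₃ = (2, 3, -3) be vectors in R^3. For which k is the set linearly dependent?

The set is linearly dependent precisely when det[w₁; w₂; w₃] = 0.
The determinant works out to 9*k + 111.
Solving 9*k + 111 = 0 yields k = -37/3.

k = -37/3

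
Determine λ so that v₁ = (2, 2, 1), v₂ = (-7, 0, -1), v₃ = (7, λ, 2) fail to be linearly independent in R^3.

Dependence holds iff the 3×3 matrix [v₁ v₂ v₃] is singular.
The determinant works out to 14 - 5*λ.
Setting this to zero gives λ = 14/5.

λ = 14/5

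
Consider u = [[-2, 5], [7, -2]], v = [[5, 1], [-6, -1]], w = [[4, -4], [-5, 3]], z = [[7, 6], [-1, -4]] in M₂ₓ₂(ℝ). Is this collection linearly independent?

linearly independent

Take coordinates with respect to the standard basis {E₁₁, E₁₂, E₂₁, E₂₂}.
Row-reduce the matrix whose columns are u, v, w, z.
The reduction yields 4 nonzero rows, so the rank is 4.
Since rank = 4 (the number of vectors), the set is linearly independent.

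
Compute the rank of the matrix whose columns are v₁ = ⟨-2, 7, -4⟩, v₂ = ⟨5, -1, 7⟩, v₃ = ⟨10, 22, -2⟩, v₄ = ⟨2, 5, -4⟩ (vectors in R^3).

Apply Gaussian elimination to the matrix whose rows are v₁, v₂, v₃, v₄.
There are 3 pivot columns, so rank = 3.
(With 4 elements in a 3-dimensional space the rank is at most 3.)

rank 3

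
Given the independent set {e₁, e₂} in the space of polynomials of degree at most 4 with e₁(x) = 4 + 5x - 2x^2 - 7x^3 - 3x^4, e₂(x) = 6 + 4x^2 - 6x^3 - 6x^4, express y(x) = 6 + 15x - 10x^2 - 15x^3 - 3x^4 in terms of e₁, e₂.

Identify each element with its coordinate vector in ℝ⁵ via {1, x, …, x^4}.
Solve the system with e₁, e₂ as columns and y as the right-hand side.
Back-substitution yields (c₁, c₂) = (3, -1).

y = 3e₁ - e₂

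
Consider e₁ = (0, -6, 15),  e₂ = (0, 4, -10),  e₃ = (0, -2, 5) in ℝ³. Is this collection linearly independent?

One vector is a scalar multiple of another, so the set is dependent.

linearly dependent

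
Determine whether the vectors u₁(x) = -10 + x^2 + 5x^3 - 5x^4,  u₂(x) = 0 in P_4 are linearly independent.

Take coordinates with respect to the standard basis {1, x, …, x^4}.
One of the vectors is the zero vector, so the set is linearly dependent.

linearly dependent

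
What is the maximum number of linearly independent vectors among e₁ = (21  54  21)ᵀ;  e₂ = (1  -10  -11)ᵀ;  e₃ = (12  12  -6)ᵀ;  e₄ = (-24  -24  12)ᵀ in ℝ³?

Row-reduce the 4×3 matrix with these as rows.
The echelon form has 2 nonzero rows, so the rank is 2.
(With 4 elements in a 3-dimensional space the rank is at most 3.)

2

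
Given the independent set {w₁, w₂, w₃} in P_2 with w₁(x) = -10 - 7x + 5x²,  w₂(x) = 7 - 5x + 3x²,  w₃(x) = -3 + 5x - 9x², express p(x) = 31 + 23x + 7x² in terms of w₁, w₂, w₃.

p = -4w₁ - 3w₂ - 4w₃

Work in coordinates with respect to the standard basis {1, x, x²}.
Write p = a₁w₁ + … + a₃w₃ and equate components.
The system has the unique solution (a₁, a₂, a₃) = (-4, -3, -4).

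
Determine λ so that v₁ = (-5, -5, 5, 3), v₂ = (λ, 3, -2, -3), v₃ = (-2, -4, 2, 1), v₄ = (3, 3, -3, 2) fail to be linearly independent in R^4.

λ = 2

The vectors are dependent exactly when the determinant of the matrix with rows v₁, v₂, v₃, v₄ vanishes.
The determinant works out to 76 - 38*λ.
This vanishes exactly when λ = 2.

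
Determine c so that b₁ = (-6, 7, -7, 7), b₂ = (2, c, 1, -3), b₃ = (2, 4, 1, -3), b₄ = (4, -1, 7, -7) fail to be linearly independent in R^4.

c = 4

Place the vectors as rows of a 4×4 matrix; dependence ⇔ determinant zero.
The determinant works out to 112 - 28*c.
Solving 112 - 28*c = 0 yields c = 4.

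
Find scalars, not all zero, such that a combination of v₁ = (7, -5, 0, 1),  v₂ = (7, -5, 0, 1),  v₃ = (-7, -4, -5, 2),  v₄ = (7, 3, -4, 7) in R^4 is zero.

v₁ - v₂ = 0

Set up α₁v₁ + … + α₄v₄ = 0 and solve the homogeneous system.
The free variable yields coefficients (1, -1, 0, 0) (any nonzero multiple also works).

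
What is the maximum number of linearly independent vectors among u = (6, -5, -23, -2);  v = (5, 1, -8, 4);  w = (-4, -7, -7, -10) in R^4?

Apply Gaussian elimination to the matrix whose rows are u, v, w.
Exactly 2 pivots survive; hence the rank is 2.

2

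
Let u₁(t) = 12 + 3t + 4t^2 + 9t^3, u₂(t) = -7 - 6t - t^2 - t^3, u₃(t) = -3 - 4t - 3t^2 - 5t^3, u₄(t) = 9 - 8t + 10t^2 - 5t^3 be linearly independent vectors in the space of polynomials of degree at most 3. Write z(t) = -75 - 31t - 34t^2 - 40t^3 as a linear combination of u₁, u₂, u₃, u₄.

z = -3u₁ + 3u₂ + 3u₃ - u₄

Identify each element with its coordinate vector in ℝ⁴ via {1, t, …, t^3}.
Since u₁, u₂, u₃, u₄ are independent, the coefficients expressing z are uniquely determined by a linear system.
Back-substitution yields (α₁, …, α₄) = (-3, 3, 3, -1).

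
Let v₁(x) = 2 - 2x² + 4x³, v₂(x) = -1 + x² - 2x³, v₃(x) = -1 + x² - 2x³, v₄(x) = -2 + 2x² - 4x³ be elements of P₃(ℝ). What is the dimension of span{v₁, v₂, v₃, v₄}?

1

Represent each element by its coordinate vector in ℝ⁴.
Put the 4×4 matrix [v₁|v₂|v₃|v₄] into echelon form.
The echelon form has 1 nonzero row, so the rank is 1.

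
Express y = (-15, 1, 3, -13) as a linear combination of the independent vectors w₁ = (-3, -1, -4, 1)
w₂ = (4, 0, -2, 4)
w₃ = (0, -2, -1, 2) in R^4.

y = w₁ - 3w₂ - w₃

Solve the system with w₁, w₂, w₃ as columns and y as the right-hand side.
Row-reducing the augmented matrix gives the unique coefficients (a₁, a₂, a₃) = (1, -3, -1).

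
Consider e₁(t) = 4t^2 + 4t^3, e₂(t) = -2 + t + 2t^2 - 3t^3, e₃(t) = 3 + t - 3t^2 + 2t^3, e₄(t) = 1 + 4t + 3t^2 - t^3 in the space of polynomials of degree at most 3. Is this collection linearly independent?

Write each element as a coordinate vector in ℝ⁴ using {1, t, …, t^3}.
Row-reduce the matrix whose columns are e₁, e₂, e₃, e₄.
The reduction yields 4 nonzero rows, so the rank is 4.
Since rank = 4 (the number of vectors), the set is linearly independent.

linearly independent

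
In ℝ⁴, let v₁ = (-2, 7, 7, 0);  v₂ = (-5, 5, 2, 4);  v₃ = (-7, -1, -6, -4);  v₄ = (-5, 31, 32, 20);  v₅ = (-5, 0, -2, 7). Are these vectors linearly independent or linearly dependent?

There are 5 vectors in a 4-dimensional space, so they cannot be linearly independent.

linearly dependent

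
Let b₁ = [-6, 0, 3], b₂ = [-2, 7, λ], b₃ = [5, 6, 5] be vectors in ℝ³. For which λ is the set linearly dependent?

λ = 39/4

Dependence holds iff the 3×3 matrix [b₁ b₂ b₃] is singular.
Cofactor expansion gives det = 36*λ - 351.
Solving 36*λ - 351 = 0 yields λ = 39/4.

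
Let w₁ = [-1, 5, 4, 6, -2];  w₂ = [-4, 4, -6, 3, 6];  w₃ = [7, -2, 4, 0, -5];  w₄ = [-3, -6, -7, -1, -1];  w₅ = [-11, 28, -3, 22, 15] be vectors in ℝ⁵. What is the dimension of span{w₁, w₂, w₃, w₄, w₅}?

dim = 4

Row-reduce the 5×5 matrix with these as rows.
There are 4 pivot columns, so rank = 4.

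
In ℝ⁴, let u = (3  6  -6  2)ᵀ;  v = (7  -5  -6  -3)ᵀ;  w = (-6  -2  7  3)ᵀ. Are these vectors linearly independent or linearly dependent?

Place the vectors as rows of a 3×4 matrix and reduce to echelon form.
The reduction yields 3 nonzero rows, so the rank is 3.
Since rank = 3 (the number of vectors), the set is linearly independent.

linearly independent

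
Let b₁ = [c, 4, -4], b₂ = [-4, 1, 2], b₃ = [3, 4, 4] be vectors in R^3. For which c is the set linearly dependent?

c = 41

Place the vectors as rows of a 3×3 matrix; dependence ⇔ determinant zero.
The determinant works out to 164 - 4*c.
Setting this to zero gives c = 41.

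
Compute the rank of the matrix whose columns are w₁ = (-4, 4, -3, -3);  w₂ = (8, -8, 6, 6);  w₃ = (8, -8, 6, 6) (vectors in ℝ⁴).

Form the matrix with w₁, w₂, w₃ as columns and reduce.
There is 1 pivot column, so rank = 1.

rank 1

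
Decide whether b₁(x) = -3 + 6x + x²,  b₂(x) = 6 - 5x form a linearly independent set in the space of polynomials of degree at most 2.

linearly independent

Write each element as a coordinate vector in ℝ³ using {1, x, x²}.
Row-reduce the matrix whose columns are b₁, b₂.
The reduction yields 2 nonzero rows, so the rank is 2.
Since rank = 2 (the number of vectors), the set is linearly independent.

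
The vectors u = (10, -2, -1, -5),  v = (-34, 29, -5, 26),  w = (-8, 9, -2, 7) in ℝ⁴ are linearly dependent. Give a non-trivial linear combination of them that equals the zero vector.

u + v - 3w = 0

Set up α₁u + … + α₃w = 0 and solve the homogeneous system.
The free variable yields coefficients (1, 1, -3) (any nonzero multiple also works).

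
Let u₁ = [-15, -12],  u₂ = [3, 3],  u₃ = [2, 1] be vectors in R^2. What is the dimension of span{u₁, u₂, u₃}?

dim = 2

Put the 2×3 matrix [u₁|u₂|u₃] into echelon form.
The echelon form has 2 nonzero rows, so the rank is 2.
(With 3 elements in a 2-dimensional space the rank is at most 2.)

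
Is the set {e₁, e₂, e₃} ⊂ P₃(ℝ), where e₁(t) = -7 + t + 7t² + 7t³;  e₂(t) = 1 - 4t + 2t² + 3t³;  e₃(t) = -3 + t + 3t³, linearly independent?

Write each element as a coordinate vector in ℝ⁴ using {1, t, …, t³}.
Place the vectors as rows of a 3×4 matrix and reduce to echelon form.
The reduction yields 3 nonzero rows, so the rank is 3.
Since rank = 3 (the number of vectors), the set is linearly independent.

linearly independent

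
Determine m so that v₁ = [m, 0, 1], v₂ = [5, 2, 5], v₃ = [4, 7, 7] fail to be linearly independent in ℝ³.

m = 9/7

The vectors are dependent exactly when the determinant of the matrix with rows v₁, v₂, v₃ vanishes.
The determinant works out to 27 - 21*m.
Setting this to zero gives m = 9/7.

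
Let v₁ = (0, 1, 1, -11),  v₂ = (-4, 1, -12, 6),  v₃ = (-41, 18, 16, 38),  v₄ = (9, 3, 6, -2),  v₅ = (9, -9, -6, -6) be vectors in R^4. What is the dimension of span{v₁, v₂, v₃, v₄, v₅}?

4

Put the 4×5 matrix [v₁|v₂|v₃|v₄|v₅] into echelon form.
The echelon form has 4 nonzero rows, so the rank is 4.
(With 5 elements in a 4-dimensional space the rank is at most 4.)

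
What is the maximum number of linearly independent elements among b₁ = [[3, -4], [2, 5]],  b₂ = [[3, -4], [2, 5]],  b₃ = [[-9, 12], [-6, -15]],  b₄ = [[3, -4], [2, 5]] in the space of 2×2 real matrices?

1

Represent each element by its coordinate vector in ℝ⁴.
Apply Gaussian elimination to the matrix whose rows are b₁, b₂, b₃, b₄.
Reduction leaves 1 leading entry, giving rank 1.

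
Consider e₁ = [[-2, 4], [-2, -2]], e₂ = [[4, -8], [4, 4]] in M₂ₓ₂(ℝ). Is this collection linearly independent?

linearly dependent

Write each element as a coordinate vector in ℝ⁴ using {E₁₁, E₁₂, E₂₁, E₂₂}.
Row-reduce the matrix whose columns are e₁, e₂.
The reduction yields 1 nonzero row, so the rank is 1.
Since rank 1 < 2, the set is linearly dependent.
Indeed 2e₁ + e₂ = 0.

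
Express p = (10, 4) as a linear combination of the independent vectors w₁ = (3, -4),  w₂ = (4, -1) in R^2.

Write p = α₁w₁ + α₂w₂ and equate components.
Row-reducing the augmented matrix gives the unique coefficients (α₁, α₂) = (-2, 4).

p = -2w₁ + 4w₂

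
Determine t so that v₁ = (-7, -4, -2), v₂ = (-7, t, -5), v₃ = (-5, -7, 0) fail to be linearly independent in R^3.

Dependence holds iff the 3×3 matrix [v₁ v₂ v₃] is singular.
Cofactor expansion gives det = 47 - 10*t.
This vanishes exactly when t = 47/10.

t = 47/10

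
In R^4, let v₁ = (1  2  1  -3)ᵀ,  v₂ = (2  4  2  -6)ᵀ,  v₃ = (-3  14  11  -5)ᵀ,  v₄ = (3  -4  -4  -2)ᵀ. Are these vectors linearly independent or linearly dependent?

One vector is a scalar multiple of another, so the set is dependent.

linearly dependent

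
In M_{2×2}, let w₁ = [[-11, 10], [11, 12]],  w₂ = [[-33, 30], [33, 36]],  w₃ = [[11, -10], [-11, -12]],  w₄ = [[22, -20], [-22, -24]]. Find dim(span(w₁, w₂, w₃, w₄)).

dim = 1

Pass to coordinate vectors with respect to the basis {E₁₁, E₁₂, E₂₁, E₂₂}.
Row-reduce the 4×4 matrix with these as rows.
Exactly 1 pivot survives; hence the rank is 1.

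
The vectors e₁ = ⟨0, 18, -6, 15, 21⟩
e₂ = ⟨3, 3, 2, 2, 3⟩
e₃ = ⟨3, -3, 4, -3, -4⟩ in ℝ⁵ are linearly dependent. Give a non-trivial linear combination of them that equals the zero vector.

Set up α₁e₁ + … + α₃e₃ = 0 and solve the homogeneous system.
One solution (up to scaling) is (1, -3, 3).

e₁ - 3e₂ + 3e₃ = 0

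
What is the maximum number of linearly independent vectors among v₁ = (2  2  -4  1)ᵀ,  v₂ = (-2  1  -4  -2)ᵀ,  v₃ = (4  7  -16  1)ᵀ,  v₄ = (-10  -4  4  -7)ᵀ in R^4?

2

Row-reduce the 4×4 matrix with these as rows.
There are 2 pivot columns, so rank = 2.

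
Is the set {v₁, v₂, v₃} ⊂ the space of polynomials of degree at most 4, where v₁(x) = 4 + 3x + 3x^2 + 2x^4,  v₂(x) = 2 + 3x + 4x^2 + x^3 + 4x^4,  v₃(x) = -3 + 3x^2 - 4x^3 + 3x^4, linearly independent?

Take coordinates with respect to the standard basis {1, x, …, x^4}.
Row-reduce the matrix whose columns are v₁, v₂, v₃.
The reduction yields 3 nonzero rows, so the rank is 3.
Since rank = 3 (the number of vectors), the set is linearly independent.

linearly independent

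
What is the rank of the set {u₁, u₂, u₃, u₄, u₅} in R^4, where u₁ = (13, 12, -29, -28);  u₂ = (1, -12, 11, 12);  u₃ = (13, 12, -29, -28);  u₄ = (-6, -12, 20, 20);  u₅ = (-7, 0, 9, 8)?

Row-reduce the 5×4 matrix with these as rows.
The echelon form has 2 nonzero rows, so the rank is 2.
(With 5 elements in a 4-dimensional space the rank is at most 4.)

rank 2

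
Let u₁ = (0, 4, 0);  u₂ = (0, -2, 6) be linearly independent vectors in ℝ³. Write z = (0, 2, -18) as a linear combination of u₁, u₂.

z = -u₁ - 3u₂

Solve the system with u₁, u₂ as columns and z as the right-hand side.
Back-substitution yields (c₁, c₂) = (-1, -3).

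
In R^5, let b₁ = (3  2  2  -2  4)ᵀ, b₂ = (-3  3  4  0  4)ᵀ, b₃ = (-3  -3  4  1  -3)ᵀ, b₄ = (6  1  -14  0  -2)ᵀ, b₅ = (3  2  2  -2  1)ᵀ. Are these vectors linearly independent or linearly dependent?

Row-reduce the matrix whose columns are b₁, b₂, b₃, b₄, b₅.
The reduction yields 4 nonzero rows, so the rank is 4.
Since rank 4 < 5, the set is linearly dependent.
Indeed b₁ + b₂ + 2b₃ + b₄ = 0.

linearly dependent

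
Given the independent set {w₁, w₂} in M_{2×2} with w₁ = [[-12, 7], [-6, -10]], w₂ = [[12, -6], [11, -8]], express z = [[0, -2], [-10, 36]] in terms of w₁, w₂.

z = -2w₁ - 2w₂

Identify each element with its coordinate vector in ℝ⁴ via {E₁₁, E₁₂, E₂₁, E₂₂}.
Write z = a₁w₁ + a₂w₂ and equate components.
Row-reducing the augmented matrix gives the unique coefficients (a₁, a₂) = (-2, -2).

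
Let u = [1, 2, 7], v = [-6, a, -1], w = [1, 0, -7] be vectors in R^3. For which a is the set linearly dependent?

a = -43/7

Dependence holds iff the 3×3 matrix [u v w] is singular.
The determinant works out to -14*a - 86.
Solving -14*a - 86 = 0 yields a = -43/7.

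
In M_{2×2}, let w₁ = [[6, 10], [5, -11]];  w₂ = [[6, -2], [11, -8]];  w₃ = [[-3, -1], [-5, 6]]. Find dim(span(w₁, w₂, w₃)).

Pass to coordinate vectors with respect to the basis {E₁₁, E₁₂, E₂₁, E₂₂}.
Form the matrix with w₁, w₂, w₃ as columns and reduce.
Exactly 3 pivots survive; hence the rank is 3.

3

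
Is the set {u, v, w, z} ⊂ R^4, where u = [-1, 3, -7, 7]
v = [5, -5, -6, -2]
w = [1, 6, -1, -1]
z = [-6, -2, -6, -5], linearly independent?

Row-reduce the matrix whose columns are u, v, w, z.
The reduction yields 4 nonzero rows, so the rank is 4.
Since rank = 4 (the number of vectors), the set is linearly independent.

linearly independent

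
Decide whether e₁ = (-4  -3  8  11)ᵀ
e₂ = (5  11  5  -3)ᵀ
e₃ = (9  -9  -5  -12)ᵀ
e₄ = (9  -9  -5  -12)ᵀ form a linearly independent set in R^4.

linearly dependent

Two of the vectors are equal, giving an immediate dependence.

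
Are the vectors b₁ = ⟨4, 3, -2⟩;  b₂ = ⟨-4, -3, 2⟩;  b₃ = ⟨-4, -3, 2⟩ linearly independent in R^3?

Two of the vectors are equal, giving an immediate dependence.

linearly dependent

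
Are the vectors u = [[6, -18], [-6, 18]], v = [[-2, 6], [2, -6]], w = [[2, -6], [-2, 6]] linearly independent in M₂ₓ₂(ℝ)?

linearly dependent

Take coordinates with respect to the standard basis {E₁₁, E₁₂, E₂₁, E₂₂}.
Row-reduce the matrix whose columns are u, v, w.
The reduction yields 1 nonzero row, so the rank is 1.
Since rank 1 < 3, the set is linearly dependent.
Indeed u + 3v = 0.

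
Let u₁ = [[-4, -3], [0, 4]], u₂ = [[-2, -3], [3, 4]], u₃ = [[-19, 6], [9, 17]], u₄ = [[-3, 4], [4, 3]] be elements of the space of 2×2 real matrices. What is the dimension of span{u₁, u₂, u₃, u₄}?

3

Use coordinates relative to {E₁₁, E₁₂, E₂₁, E₂₂}.
Form the matrix with u₁, u₂, u₃, u₄ as columns and reduce.
Reduction leaves 3 leading entries, giving rank 3.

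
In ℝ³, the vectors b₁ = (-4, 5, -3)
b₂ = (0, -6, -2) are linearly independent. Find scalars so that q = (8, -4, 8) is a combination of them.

q = -2b₁ - b₂

Solve the system with b₁, b₂ as columns and q as the right-hand side.
The system has the unique solution (a₁, a₂) = (-2, -1).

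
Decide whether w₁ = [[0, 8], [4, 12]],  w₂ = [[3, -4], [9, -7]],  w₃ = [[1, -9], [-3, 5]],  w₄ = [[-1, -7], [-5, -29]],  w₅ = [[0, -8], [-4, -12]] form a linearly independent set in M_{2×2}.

Write each element as a coordinate vector in ℝ⁴ using {E₁₁, E₁₂, E₂₁, E₂₂}.
There are 5 vectors in a 4-dimensional space, so they cannot be linearly independent.

linearly dependent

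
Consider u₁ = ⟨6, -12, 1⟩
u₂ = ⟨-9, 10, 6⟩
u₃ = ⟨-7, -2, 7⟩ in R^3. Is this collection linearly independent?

Place the vectors as rows of a 3×3 matrix and reduce to echelon form.
The reduction yields 3 nonzero rows, so the rank is 3.
Since rank = 3 (the number of vectors), the set is linearly independent.

linearly independent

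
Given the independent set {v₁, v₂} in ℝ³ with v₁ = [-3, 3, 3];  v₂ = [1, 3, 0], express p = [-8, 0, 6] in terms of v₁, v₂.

Since v₁, v₂ are independent, the coefficients expressing p are uniquely determined by a linear system.
Back-substitution yields (α₁, α₂) = (2, -2).

p = 2v₁ - 2v₂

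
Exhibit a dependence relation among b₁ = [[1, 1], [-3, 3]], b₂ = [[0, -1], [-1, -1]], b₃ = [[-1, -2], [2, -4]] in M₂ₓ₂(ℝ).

Take coordinates with respect to {E₁₁, E₁₂, E₂₁, E₂₂}.
Set up α₁b₁ + … + α₃b₃ = 0 and solve the homogeneous system.
A generator of the null space is (1, -1, 1).

b₁ - b₂ + b₃ = 0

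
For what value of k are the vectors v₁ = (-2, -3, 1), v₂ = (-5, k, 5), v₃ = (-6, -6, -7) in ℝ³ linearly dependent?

The vectors are dependent exactly when the determinant of the matrix with rows v₁, v₂, v₃ vanishes.
Cofactor expansion gives det = 20*k + 165.
This vanishes exactly when k = -33/4.

k = -33/4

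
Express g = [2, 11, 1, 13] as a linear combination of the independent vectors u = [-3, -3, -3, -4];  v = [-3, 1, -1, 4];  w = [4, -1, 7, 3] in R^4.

g = -3u + v - w

Write g = α₁u + … + α₃w and equate components.
The system has the unique solution (α₁, α₂, α₃) = (-3, 1, -1).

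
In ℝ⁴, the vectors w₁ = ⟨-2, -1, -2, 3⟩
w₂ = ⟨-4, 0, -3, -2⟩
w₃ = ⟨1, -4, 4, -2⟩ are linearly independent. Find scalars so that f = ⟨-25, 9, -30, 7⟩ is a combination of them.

Since w₁, w₂, w₃ are independent, the coefficients expressing f are uniquely determined by a linear system.
The system has the unique solution (c₁, c₂, c₃) = (3, 4, -3).

f = 3w₁ + 4w₂ - 3w₃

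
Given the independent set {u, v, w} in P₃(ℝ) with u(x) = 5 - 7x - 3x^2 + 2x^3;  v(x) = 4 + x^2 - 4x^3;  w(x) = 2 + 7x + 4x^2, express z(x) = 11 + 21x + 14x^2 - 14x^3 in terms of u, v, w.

Identify each element with its coordinate vector in ℝ⁴ via {1, x, …, x^3}.
Set up the augmented matrix [u | v | w | z] and row-reduce.
Back-substitution yields (α₁, α₂, α₃) = (-1, 3, 2).

z = -u + 3v + 2w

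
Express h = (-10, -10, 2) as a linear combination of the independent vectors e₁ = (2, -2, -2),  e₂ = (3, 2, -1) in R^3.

h = e₁ - 4e₂

Set up the augmented matrix [e₁ | e₂ | h] and row-reduce.
Back-substitution yields (c₁, c₂) = (1, -4).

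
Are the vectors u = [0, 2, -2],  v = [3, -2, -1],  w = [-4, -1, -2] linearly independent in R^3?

linearly independent

Place the vectors as rows of a 3×3 matrix and reduce to echelon form.
The reduction yields 3 nonzero rows, so the rank is 3.
Since rank = 3 (the number of vectors), the set is linearly independent.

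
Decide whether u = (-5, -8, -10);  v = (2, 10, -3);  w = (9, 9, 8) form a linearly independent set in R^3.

linearly independent

Form the 3×3 matrix with these as columns; its determinant is 529.
A nonzero determinant means the columns are linearly independent.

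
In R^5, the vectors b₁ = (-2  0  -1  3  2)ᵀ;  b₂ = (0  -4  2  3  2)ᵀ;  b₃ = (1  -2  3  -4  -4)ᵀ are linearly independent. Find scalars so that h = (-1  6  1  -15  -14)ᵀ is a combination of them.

h = 2b₁ - 3b₂ + 3b₃

Write h = c₁b₁ + … + c₃b₃ and equate components.
Back-substitution yields (c₁, c₂, c₃) = (2, -3, 3).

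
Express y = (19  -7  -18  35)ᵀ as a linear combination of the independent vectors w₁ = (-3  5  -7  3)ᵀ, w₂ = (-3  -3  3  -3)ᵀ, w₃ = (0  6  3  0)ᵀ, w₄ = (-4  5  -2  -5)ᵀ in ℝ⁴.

Since w₁, w₂, w₃, w₄ are independent, the coefficients expressing y are uniquely determined by a linear system.
Back-substitution yields (α₁, …, α₄) = (2, -3, -1, -4).

y = 2w₁ - 3w₂ - w₃ - 4w₄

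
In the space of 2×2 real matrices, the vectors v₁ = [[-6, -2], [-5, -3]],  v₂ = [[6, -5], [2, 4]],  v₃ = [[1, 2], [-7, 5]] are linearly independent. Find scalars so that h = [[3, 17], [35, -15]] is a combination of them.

Work in coordinates with respect to the standard basis {E₁₁, E₁₂, E₂₁, E₂₂}.
Write h = α₁v₁ + … + α₃v₃ and equate components.
The system has the unique solution (α₁, α₂, α₃) = (-4, -3, -3).

h = -4v₁ - 3v₂ - 3v₃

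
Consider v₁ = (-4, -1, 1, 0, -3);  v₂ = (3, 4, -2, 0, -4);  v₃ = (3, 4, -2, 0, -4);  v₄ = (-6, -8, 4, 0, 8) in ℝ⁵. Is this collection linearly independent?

One vector is a scalar multiple of another, so the set is dependent.

linearly dependent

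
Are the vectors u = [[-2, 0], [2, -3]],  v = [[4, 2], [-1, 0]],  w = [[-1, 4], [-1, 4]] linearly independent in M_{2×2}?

Take coordinates with respect to the standard basis {E₁₁, E₁₂, E₂₁, E₂₂}.
Row-reduce the matrix whose columns are u, v, w.
The reduction yields 3 nonzero rows, so the rank is 3.
Since rank = 3 (the number of vectors), the set is linearly independent.

linearly independent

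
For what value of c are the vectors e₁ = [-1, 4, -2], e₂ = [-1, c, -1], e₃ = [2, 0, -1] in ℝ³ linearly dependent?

Dependence holds iff the 3×3 matrix [e₁ e₂ e₃] is singular.
The determinant works out to 5*c - 12.
Setting this to zero gives c = 12/5.

c = 12/5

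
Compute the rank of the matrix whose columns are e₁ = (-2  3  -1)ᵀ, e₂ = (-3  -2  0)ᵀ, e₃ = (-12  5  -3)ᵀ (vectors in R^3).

Put the 3×3 matrix [e₁|e₂|e₃] into echelon form.
Reduction leaves 2 leading entries, giving rank 2.

rank 2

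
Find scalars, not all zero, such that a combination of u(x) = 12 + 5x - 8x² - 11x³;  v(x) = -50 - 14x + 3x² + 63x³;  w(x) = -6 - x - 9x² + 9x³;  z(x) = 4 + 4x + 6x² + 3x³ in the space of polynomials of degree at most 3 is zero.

Write each element as a vector in ℝ⁴ using {1, x, …, x³}.
Row-reduce the matrix with u, v, w, z as columns; the null space gives the coefficients.
A generator of the null space is (3, 1, -3, -1).

3u + v - 3w - z = 0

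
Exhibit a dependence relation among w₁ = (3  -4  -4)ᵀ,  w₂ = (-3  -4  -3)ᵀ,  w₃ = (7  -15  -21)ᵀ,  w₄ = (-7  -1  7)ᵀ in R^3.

2w₁ + 2w₂ - w₃ - w₄ = 0

Solve the homogeneous system with w₁, w₂, w₃, w₄ as columns by row-reducing the coefficient matrix.
A generator of the null space is (2, 2, -1, -1).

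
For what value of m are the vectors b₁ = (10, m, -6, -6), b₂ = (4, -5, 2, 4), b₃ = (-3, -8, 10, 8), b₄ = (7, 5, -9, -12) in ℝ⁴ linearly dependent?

m = -1/2

Place the vectors as rows of a 4×4 matrix; dependence ⇔ determinant zero.
Cofactor expansion gives det = 324*m + 162.
This vanishes exactly when m = -1/2.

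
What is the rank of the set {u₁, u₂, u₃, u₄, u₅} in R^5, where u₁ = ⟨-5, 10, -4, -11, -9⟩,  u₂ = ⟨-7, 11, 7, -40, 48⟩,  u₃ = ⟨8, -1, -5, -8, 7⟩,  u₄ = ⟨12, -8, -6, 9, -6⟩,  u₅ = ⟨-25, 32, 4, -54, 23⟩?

Form the matrix with u₁, u₂, u₃, u₄, u₅ as columns and reduce.
Reduction leaves 3 leading entries, giving rank 3.

3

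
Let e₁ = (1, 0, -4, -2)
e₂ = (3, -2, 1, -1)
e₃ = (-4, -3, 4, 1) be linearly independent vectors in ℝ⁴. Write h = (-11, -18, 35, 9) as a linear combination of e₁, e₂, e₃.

h = -4e₁ + 3e₂ + 4e₃

Write h = α₁e₁ + … + α₃e₃ and equate components.
Row-reducing the augmented matrix gives the unique coefficients (α₁, α₂, α₃) = (-4, 3, 4).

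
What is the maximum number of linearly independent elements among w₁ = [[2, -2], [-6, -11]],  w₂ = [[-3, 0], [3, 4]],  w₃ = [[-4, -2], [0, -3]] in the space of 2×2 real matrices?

Represent each element by its coordinate vector in ℝ⁴.
Apply Gaussian elimination to the matrix whose rows are w₁, w₂, w₃.
Exactly 2 pivots survive; hence the rank is 2.

2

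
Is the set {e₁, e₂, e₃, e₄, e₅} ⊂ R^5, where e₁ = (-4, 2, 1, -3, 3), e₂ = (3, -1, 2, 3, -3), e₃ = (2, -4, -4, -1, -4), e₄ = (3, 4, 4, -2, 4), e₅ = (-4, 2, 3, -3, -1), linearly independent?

The matrix [e₁|e₂|e₃|e₄|e₅] has determinant -658.
A nonzero determinant means the columns are linearly independent.

linearly independent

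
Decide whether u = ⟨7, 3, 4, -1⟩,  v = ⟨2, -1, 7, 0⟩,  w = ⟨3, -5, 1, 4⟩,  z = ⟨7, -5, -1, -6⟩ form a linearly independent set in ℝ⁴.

linearly independent

Form the 4×4 matrix with these as columns; its determinant is -3024.
A nonzero determinant means the columns are linearly independent.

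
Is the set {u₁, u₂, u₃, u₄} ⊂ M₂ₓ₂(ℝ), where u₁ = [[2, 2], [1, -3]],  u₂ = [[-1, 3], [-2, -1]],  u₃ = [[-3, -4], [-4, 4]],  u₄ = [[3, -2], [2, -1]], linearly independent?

linearly independent

Take coordinates with respect to the standard basis {E₁₁, E₁₂, E₂₁, E₂₂}.
Row-reduce the matrix whose columns are u₁, u₂, u₃, u₄.
The reduction yields 4 nonzero rows, so the rank is 4.
Since rank = 4 (the number of vectors), the set is linearly independent.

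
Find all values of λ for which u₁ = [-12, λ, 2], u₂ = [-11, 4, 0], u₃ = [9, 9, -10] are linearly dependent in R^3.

λ = 21/11

Dependence holds iff the 3×3 matrix [u₁ u₂ u₃] is singular.
The determinant works out to 210 - 110*λ.
This vanishes exactly when λ = 21/11.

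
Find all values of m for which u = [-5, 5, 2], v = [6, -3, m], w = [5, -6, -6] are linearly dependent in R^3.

m = 48/5

Place the vectors as rows of a 3×3 matrix; dependence ⇔ determinant zero.
Cofactor expansion gives det = 48 - 5*m.
Solving 48 - 5*m = 0 yields m = 48/5.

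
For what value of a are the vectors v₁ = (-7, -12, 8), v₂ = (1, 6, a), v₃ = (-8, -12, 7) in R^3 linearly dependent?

The set is linearly dependent precisely when det[v₁; v₂; v₃] = 0.
The determinant works out to 12*a + 78.
This vanishes exactly when a = -13/2.

a = -13/2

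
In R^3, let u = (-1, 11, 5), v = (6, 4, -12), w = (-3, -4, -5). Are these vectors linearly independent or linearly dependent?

linearly independent

The matrix [u|v|w] has determinant 734.
A nonzero determinant means the columns are linearly independent.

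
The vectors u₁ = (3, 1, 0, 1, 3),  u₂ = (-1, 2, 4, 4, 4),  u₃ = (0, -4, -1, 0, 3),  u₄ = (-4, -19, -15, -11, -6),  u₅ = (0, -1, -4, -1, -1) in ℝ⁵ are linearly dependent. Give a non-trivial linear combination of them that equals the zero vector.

Row-reduce the matrix with u₁, u₂, u₃, u₄, u₅ as columns; the null space gives the coefficients.
A generator of the null space is (2, 2, -3, 1, -1).

2u₁ + 2u₂ - 3u₃ + u₄ - u₅ = 0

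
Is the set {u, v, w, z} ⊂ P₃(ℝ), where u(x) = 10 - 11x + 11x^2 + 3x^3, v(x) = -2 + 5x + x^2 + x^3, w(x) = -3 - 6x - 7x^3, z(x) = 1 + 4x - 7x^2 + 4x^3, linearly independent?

linearly dependent

Take coordinates with respect to the standard basis {1, x, …, x^3}.
Row-reduce the matrix whose columns are u, v, w, z.
The reduction yields 3 nonzero rows, so the rank is 3.
Since rank 3 < 4, the set is linearly dependent.
Indeed u + 3v + 2w + 2z = 0.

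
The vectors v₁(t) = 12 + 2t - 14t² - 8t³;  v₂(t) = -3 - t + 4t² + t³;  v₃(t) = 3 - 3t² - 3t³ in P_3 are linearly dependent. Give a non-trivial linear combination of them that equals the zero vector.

Write each element as a vector in ℝ⁴ using {1, t, …, t³}.
Row-reduce the matrix with v₁, v₂, v₃ as columns; the null space gives the coefficients.
A generator of the null space is (1, 2, -2).

v₁ + 2v₂ - 2v₃ = 0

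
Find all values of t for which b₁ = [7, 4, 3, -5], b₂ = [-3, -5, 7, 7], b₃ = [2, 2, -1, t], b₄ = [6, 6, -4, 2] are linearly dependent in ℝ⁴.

t = -38

The vectors are dependent exactly when the determinant of the matrix with rows b₁, b₂, b₃, b₄ vanishes.
Cofactor expansion gives det = -2*t - 76.
Solving -2*t - 76 = 0 yields t = -38.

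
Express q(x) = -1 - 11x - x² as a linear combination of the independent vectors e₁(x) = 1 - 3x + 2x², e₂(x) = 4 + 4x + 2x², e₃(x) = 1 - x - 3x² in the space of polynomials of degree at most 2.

Identify each element with its coordinate vector in ℝ³ via {1, x, x²}.
Solve the system with e₁, e₂, e₃ as columns and q as the right-hand side.
The system has the unique solution (c₁, c₂, c₃) = (2, -1, 1).

q = 2e₁ - e₂ + e₃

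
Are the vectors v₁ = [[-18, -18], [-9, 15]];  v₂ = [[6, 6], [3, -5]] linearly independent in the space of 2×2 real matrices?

Write each element as a coordinate vector in ℝ⁴ using {E₁₁, E₁₂, E₂₁, E₂₂}.
Place the vectors as rows of a 2×4 matrix and reduce to echelon form.
The reduction yields 1 nonzero row, so the rank is 1.
Since rank 1 < 2, the set is linearly dependent.
Indeed v₁ + 3v₂ = 0.

linearly dependent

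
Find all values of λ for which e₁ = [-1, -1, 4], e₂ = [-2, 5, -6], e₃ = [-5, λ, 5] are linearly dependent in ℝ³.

λ = 5/2

The set is linearly dependent precisely when det[e₁; e₂; e₃] = 0.
Cofactor expansion gives det = 35 - 14*λ.
Solving 35 - 14*λ = 0 yields λ = 5/2.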